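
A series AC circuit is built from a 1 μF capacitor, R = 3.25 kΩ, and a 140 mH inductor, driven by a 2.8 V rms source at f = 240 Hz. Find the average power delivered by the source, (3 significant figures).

2.37 mW

ω = 2πf = 1508 rad/s
X_L = ωL = 211 Ω
X_C = 1/(ωC) = 663 Ω
Net reactance X = X_L − X_C = -452 Ω
Z = 3250 − j452 Ω
|Z| = √(3250² + 452²) = 3280 Ω
∠Z = arctan(-452/3250) = -7.92°
I = V/|Z| = 853 μA
P = VI cos φ = 2.8 × 0.000853 × cos(-7.92°) = 2.37 mW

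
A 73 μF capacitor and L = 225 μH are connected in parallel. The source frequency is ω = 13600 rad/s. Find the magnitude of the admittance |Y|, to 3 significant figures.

X_L = ωL = 3.06 Ω
X_C = 1/(ωC) = 1.01 Ω
Parallel: admittances add. Y = 1/(jωL) + jωC
Y = (0 + j0.666) S
|Y| = 0.666 S → |Z| = 1/|Y| = 1.50 Ω, ∠Z = −∠Y = -90.0°

666 mS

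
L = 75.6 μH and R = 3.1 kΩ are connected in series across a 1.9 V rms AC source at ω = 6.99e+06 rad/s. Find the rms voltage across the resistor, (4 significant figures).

1.873 V

X_L = ωL = 528.4 Ω
Z = 3100 + j528.4 Ω
|Z| = √(3100² + 528.4²) = 3145 Ω
I = V/|Z| = 604.2 μA
V_R = I·|Z_R| = 0.0006042 × 3100 = 1.873 V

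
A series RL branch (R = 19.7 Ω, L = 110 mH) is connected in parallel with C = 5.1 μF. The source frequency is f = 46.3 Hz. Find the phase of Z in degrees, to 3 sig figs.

56.6°

ω = 2πf = 290.9 rad/s
X_L = ωL = 32.0 Ω
X_C = 1/(ωC) = 674 Ω
Branch 1 (R+jX_L): Z₁ = 19.7 + j32.0 Ω, |Z₁| = 37.6 Ω
Branch 2 (−jX_C): Z₂ = −j674 Ω
Parallel: Z = Z₁Z₂/(Z₁+Z₂), |Z| = 39.4 Ω, ∠Z = 56.6°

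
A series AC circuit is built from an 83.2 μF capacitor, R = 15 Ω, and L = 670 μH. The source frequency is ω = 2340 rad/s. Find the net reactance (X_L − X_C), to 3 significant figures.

-3.57 Ω

X_L = ωL = 1.57 Ω
X_C = 1/(ωC) = 5.14 Ω
X = 1.57 − 5.14 = -3.57 Ω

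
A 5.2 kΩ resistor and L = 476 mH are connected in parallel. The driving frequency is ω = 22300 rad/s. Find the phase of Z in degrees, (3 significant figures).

X_L = ωL = 10600 Ω
Parallel: admittances add. Y = 1/R + 1/(jωL)
Y = (0.000192 − j9.42e-05) S
|Y| = 0.000214 S → |Z| = 1/|Y| = 4670 Ω, ∠Z = −∠Y = 26.1°

26.1°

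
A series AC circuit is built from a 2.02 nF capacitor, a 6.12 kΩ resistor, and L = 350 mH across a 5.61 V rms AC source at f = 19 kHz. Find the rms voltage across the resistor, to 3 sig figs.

0.900 V

ω = 2πf = 119400 rad/s
X_L = ωL = 41800 Ω
X_C = 1/(ωC) = 4150 Ω
Net reactance X = X_L − X_C = 37600 Ω
Z = 6120 + j37600 Ω
|Z| = √(6120² + 37600²) = 38100 Ω
I = V/|Z| = 147 μA
V_R = I·|Z_R| = 0.000147 × 6120 = 0.900 V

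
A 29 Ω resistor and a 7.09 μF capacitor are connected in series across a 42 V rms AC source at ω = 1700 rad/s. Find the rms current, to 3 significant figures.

X_C = 1/(ωC) = 83.0 Ω
Z = 29.0 − j83.0 Ω
|Z| = √(29.0² + 83.0²) = 87.9 Ω
I = V/|Z| = 42/87.9 = 478 mA

478 mA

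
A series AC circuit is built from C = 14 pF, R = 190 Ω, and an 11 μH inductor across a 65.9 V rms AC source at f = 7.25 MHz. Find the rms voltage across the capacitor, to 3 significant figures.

ω = 2πf = 4.555e+07 rad/s
X_L = ωL = 501 Ω
X_C = 1/(ωC) = 1570 Ω
Net reactance X = X_L − X_C = -1070 Ω
Z = 190 − j1070 Ω
|Z| = √(190² + 1070²) = 1080 Ω
I = V/|Z| = 60.8 mA
V_C = I·|Z_C| = 0.0608 × 1570 = 95.3 V

95.3 V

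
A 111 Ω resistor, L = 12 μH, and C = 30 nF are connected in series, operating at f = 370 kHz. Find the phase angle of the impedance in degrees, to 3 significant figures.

ω = 2πf = 2.325e+06 rad/s
X_L = ωL = 27.9 Ω
X_C = 1/(ωC) = 14.3 Ω
Net reactance X = X_L − X_C = 13.6 Ω
Z = 111 + j13.6 Ω
|Z| = √(111² + 13.6²) = 112 Ω
∠Z = arctan(13.6/111) = 6.96°

6.96°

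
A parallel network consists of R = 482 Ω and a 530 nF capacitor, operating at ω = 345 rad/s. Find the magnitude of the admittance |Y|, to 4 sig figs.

2.083 mS

X_C = 1/(ωC) = 5469 Ω
Parallel: admittances add. Y = 1/R + jωC
Y = (0.002075 + j0.0001828) S
|Y| = 0.002083 S → |Z| = 1/|Y| = 480.1 Ω, ∠Z = −∠Y = -5.037°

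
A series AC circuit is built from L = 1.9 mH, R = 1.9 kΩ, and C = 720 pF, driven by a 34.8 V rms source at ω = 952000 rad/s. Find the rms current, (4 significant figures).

X_L = ωL = 1809 Ω
X_C = 1/(ωC) = 1459 Ω
Net reactance X = X_L − X_C = 349.9 Ω
Z = 1900 + j349.9 Ω
|Z| = √(1900² + 349.9²) = 1932 Ω
I = V/|Z| = 34.8/1932 = 18.01 mA

18.01 mA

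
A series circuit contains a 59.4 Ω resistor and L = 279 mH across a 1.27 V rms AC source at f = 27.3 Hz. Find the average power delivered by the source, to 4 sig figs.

16.47 mW

ω = 2πf = 171.5 rad/s
X_L = ωL = 47.86 Ω
Z = 59.40 + j47.86 Ω
|Z| = √(59.40² + 47.86²) = 76.28 Ω
∠Z = arctan(47.86/59.40) = 38.86°
I = V/|Z| = 16.65 mA
P = VI cos φ = 1.27 × 0.01665 × cos(38.86°) = 16.47 mW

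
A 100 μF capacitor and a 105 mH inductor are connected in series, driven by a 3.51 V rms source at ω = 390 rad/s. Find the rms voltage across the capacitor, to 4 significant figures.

5.879 V

X_L = ωL = 40.95 Ω
X_C = 1/(ωC) = 25.64 Ω
Net reactance X = X_L − X_C = 15.31 Ω
Z = j15.31 Ω
|Z| = √(0² + 15.31²) = 15.31 Ω
I = V/|Z| = 229.3 mA
V_C = I·|Z_C| = 0.2293 × 25.64 = 5.879 V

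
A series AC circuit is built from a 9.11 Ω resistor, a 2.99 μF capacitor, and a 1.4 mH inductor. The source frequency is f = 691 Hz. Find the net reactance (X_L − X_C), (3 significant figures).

ω = 2πf = 4342 rad/s
X_L = ωL = 6.08 Ω
X_C = 1/(ωC) = 77.0 Ω
X = 6.08 − 77.0 = -71.0 Ω

-71.0 Ω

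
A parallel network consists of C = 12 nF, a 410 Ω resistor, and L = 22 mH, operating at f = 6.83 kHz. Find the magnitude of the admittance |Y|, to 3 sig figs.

2.50 mS

ω = 2πf = 42910 rad/s
X_L = ωL = 944 Ω
X_C = 1/(ωC) = 1940 Ω
Parallel: admittances add. Y = 1/R + 1/(jωL) + jωC
Y = (0.00244 − j0.000544) S
|Y| = 0.00250 S → |Z| = 1/|Y| = 400 Ω, ∠Z = −∠Y = 12.6°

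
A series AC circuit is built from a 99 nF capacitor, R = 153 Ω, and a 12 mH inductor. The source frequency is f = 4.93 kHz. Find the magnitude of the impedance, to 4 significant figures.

159.7 Ω

ω = 2πf = 30980 rad/s
X_L = ωL = 371.7 Ω
X_C = 1/(ωC) = 326.1 Ω
Net reactance X = X_L − X_C = 45.62 Ω
Z = 153.0 + j45.62 Ω
|Z| = √(153.0² + 45.62²) = 159.7 Ω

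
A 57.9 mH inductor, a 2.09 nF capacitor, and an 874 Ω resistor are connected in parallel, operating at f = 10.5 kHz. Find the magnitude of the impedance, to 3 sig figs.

869 Ω

ω = 2πf = 65970 rad/s
X_L = ωL = 3820 Ω
X_C = 1/(ωC) = 7250 Ω
Parallel: admittances add. Y = 1/R + 1/(jωL) + jωC
Y = (0.00114 − j0.000124) S
|Y| = 0.00115 S → |Z| = 1/|Y| = 869 Ω, ∠Z = −∠Y = 6.18°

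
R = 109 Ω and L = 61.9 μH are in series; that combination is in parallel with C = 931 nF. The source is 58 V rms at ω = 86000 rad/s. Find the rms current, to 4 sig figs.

X_L = ωL = 5.323 Ω
X_C = 1/(ωC) = 12.49 Ω
Branch 1 (R+jX_L): Z₁ = 109.0 + j5.323 Ω, |Z₁| = 109.1 Ω
Branch 2 (−jX_C): Z₂ = −j12.49 Ω
Parallel: Z = Z₁Z₂/(Z₁+Z₂), |Z| = 12.48 Ω, ∠Z = -83.44°
I = V/|Z| = 58/12.48 = 4.648 A

4.648 A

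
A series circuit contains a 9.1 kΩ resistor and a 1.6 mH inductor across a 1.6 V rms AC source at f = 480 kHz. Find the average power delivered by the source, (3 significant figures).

220 μW

ω = 2πf = 3.016e+06 rad/s
X_L = ωL = 4830 Ω
Z = 9100 + j4830 Ω
|Z| = √(9100² + 4830²) = 10300 Ω
∠Z = arctan(4830/9100) = 27.9°
I = V/|Z| = 155 μA
P = VI cos φ = 1.6 × 0.000155 × cos(27.9°) = 220 μW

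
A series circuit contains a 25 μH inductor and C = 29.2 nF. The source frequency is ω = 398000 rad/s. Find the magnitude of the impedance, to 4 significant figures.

76.10 Ω

X_L = ωL = 9.950 Ω
X_C = 1/(ωC) = 86.05 Ω
Net reactance X = X_L − X_C = -76.10 Ω
Z = − j76.10 Ω
|Z| = √(0² + 76.10²) = 76.10 Ω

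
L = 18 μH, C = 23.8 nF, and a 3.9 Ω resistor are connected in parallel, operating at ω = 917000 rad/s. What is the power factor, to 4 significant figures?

X_L = ωL = 16.51 Ω
X_C = 1/(ωC) = 45.82 Ω
Parallel: admittances add. Y = 1/R + 1/(jωL) + jωC
Y = (0.2564 − j0.03876) S
|Y| = 0.2593 S → |Z| = 1/|Y| = 3.856 Ω, ∠Z = −∠Y = 8.596°
cos φ = cos(8.596°) = 0.9888

0.9888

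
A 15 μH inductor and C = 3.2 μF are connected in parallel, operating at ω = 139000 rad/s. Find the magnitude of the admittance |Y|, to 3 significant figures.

X_L = ωL = 2.08 Ω
X_C = 1/(ωC) = 2.25 Ω
Parallel: admittances add. Y = 1/(jωL) + jωC
Y = (0 − j0.0348) S
|Y| = 0.0348 S → |Z| = 1/|Y| = 28.7 Ω, ∠Z = −∠Y = 90.0°

34.8 mS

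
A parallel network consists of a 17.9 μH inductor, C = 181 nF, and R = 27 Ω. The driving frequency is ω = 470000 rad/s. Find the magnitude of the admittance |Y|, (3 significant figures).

X_L = ωL = 8.41 Ω
X_C = 1/(ωC) = 11.8 Ω
Parallel: admittances add. Y = 1/R + 1/(jωL) + jωC
Y = (0.0370 − j0.0338) S
|Y| = 0.0501 S → |Z| = 1/|Y| = 19.9 Ω, ∠Z = −∠Y = 42.4°

50.1 mS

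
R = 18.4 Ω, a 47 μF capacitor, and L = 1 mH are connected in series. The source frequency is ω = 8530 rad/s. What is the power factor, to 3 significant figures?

0.950

X_L = ωL = 8.53 Ω
X_C = 1/(ωC) = 2.49 Ω
Net reactance X = X_L − X_C = 6.04 Ω
Z = 18.4 + j6.04 Ω
|Z| = √(18.4² + 6.04²) = 19.4 Ω
∠Z = arctan(6.04/18.4) = 18.2°
cos φ = cos(18.2°) = 0.950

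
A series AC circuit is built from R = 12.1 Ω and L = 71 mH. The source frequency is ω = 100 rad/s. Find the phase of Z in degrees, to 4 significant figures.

X_L = ωL = 7.100 Ω
Z = 12.10 + j7.100 Ω
|Z| = √(12.10² + 7.100²) = 14.03 Ω
∠Z = arctan(7.100/12.10) = 30.40°

30.40°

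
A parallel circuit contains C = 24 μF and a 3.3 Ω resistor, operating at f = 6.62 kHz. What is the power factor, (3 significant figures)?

0.290

ω = 2πf = 41590 rad/s
X_C = 1/(ωC) = 1.00 Ω
Parallel: admittances add. Y = 1/R + jωC
Y = (0.303 + j0.998) S
|Y| = 1.04 S → |Z| = 1/|Y| = 0.959 Ω, ∠Z = −∠Y = -73.1°
cos φ = cos(-73.1°) = 0.290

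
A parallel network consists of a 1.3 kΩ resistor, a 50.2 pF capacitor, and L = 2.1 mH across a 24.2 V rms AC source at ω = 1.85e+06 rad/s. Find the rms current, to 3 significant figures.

19.0 mA

X_L = ωL = 3880 Ω
X_C = 1/(ωC) = 10800 Ω
Parallel: admittances add. Y = 1/R + 1/(jωL) + jωC
Y = (0.000769 − j0.000165) S
|Y| = 0.000787 S → |Z| = 1/|Y| = 1270 Ω, ∠Z = −∠Y = 12.1°
I = V/|Z| = 24.2/1270 = 19.0 mA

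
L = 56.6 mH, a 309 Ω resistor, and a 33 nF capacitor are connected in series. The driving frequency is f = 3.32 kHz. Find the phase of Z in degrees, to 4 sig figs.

ω = 2πf = 20860 rad/s
X_L = ωL = 1181 Ω
X_C = 1/(ωC) = 1453 Ω
Net reactance X = X_L − X_C = -272.0 Ω
Z = 309.0 − j272.0 Ω
|Z| = √(309.0² + 272.0²) = 411.7 Ω
∠Z = arctan(-272.0/309.0) = -41.35°

-41.35°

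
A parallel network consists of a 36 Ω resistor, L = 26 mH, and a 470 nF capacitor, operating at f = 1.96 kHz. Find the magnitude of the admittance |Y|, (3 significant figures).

ω = 2πf = 12320 rad/s
X_L = ωL = 320 Ω
X_C = 1/(ωC) = 173 Ω
Parallel: admittances add. Y = 1/R + 1/(jωL) + jωC
Y = (0.0278 + j0.00266) S
|Y| = 0.0279 S → |Z| = 1/|Y| = 35.8 Ω, ∠Z = −∠Y = -5.48°

27.9 mS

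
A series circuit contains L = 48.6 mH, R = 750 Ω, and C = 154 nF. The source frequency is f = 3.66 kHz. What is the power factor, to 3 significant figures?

0.668

ω = 2πf = 23000 rad/s
X_L = ωL = 1120 Ω
X_C = 1/(ωC) = 282 Ω
Net reactance X = X_L − X_C = 835 Ω
Z = 750 + j835 Ω
|Z| = √(750² + 835²) = 1120 Ω
∠Z = arctan(835/750) = 48.1°
cos φ = cos(48.1°) = 0.668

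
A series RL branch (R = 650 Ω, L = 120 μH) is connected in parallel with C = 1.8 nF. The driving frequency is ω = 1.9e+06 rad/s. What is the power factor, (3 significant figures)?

X_L = ωL = 228 Ω
X_C = 1/(ωC) = 292 Ω
Branch 1 (R+jX_L): Z₁ = 650 + j228 Ω, |Z₁| = 689 Ω
Branch 2 (−jX_C): Z₂ = −j292 Ω
Parallel: Z = Z₁Z₂/(Z₁+Z₂), |Z| = 308 Ω, ∠Z = -65.0°
cos φ = cos(-65.0°) = 0.422

0.422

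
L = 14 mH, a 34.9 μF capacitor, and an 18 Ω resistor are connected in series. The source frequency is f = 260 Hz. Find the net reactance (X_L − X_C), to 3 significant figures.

5.33 Ω

ω = 2πf = 1634 rad/s
X_L = ωL = 22.9 Ω
X_C = 1/(ωC) = 17.5 Ω
X = 22.9 − 17.5 = 5.33 Ω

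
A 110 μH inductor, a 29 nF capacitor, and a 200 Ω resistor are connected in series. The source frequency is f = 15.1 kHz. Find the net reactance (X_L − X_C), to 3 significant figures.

ω = 2πf = 94880 rad/s
X_L = ωL = 10.4 Ω
X_C = 1/(ωC) = 363 Ω
X = 10.4 − 363 = -353 Ω

-353 Ω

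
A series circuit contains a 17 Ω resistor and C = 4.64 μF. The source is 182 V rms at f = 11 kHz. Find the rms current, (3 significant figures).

10.5 A

ω = 2πf = 69120 rad/s
X_C = 1/(ωC) = 3.12 Ω
Z = 17.0 − j3.12 Ω
|Z| = √(17.0² + 3.12²) = 17.3 Ω
I = V/|Z| = 182/17.3 = 10.5 A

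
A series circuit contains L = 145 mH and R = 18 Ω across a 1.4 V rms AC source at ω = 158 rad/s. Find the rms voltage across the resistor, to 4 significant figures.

0.8649 V

X_L = ωL = 22.91 Ω
Z = 18.00 + j22.91 Ω
|Z| = √(18.00² + 22.91²) = 29.14 Ω
I = V/|Z| = 48.05 mA
V_R = I·|Z_R| = 0.04805 × 18.00 = 0.8649 V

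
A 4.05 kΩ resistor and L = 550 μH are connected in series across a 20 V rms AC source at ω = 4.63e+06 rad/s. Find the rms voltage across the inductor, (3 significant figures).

10.6 V

X_L = ωL = 2550 Ω
Z = 4050 + j2550 Ω
|Z| = √(4050² + 2550²) = 4780 Ω
I = V/|Z| = 4.18 mA
V_L = I·|Z_L| = 0.00418 × 2550 = 10.6 V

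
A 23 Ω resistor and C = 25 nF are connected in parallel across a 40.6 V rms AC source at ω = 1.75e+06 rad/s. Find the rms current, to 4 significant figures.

X_C = 1/(ωC) = 22.86 Ω
Parallel: admittances add. Y = 1/R + jωC
Y = (0.04348 + j0.04375) S
|Y| = 0.06168 S → |Z| = 1/|Y| = 16.21 Ω, ∠Z = −∠Y = -45.18°
I = V/|Z| = 40.6/16.21 = 2.504 A

2.504 A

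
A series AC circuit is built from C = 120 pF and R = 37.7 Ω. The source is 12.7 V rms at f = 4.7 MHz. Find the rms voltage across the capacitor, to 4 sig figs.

12.59 V

ω = 2πf = 2.953e+07 rad/s
X_C = 1/(ωC) = 282.2 Ω
Z = 37.70 − j282.2 Ω
|Z| = √(37.70² + 282.2²) = 284.7 Ω
I = V/|Z| = 44.61 mA
V_C = I·|Z_C| = 0.04461 × 282.2 = 12.59 V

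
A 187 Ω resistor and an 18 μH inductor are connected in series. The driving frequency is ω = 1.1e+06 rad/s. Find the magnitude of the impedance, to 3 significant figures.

188 Ω

X_L = ωL = 19.8 Ω
Z = 187 + j19.8 Ω
|Z| = √(187² + 19.8²) = 188 Ω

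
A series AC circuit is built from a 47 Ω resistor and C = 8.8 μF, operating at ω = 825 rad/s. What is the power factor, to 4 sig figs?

0.3229

X_C = 1/(ωC) = 137.7 Ω
Z = 47.00 − j137.7 Ω
|Z| = √(47.00² + 137.7²) = 145.5 Ω
∠Z = arctan(-137.7/47.00) = -71.16°
cos φ = cos(-71.16°) = 0.3229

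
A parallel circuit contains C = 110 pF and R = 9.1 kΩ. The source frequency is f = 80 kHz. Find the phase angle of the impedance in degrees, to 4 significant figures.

ω = 2πf = 502700 rad/s
X_C = 1/(ωC) = 18090 Ω
Parallel: admittances add. Y = 1/R + jωC
Y = (0.0001099 + j5.529e-05) S
|Y| = 0.0001230 S → |Z| = 1/|Y| = 8129 Ω, ∠Z = −∠Y = -26.71°

-26.71°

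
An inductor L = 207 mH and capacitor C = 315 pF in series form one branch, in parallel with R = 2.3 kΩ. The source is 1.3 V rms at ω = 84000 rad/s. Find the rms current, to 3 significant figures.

569 μA

X_L = ωL = 17400 Ω
X_C = 1/(ωC) = 37800 Ω
Branch 1: Z₁ = R = 2300 Ω
Branch 2 (series LC): Z₂ = j(X_L − X_C) = −j20400 Ω
Parallel: Z = Z₁Z₂/(Z₁+Z₂), |Z| = 2290 Ω, ∠Z = -6.43°
I = V/|Z| = 1.3/2290 = 569 μA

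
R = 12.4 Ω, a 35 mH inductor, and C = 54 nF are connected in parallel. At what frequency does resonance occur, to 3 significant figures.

ω₀ = 1/√(LC) = 1/√(0.035 × 5.4e-08) = 23000 rad/s
f₀ = ω₀/(2π) = 3.66 kHz

3.66 kHz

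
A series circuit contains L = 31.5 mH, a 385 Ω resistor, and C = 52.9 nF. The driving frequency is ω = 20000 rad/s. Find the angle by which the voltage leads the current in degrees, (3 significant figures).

-39.3°

X_L = ωL = 630 Ω
X_C = 1/(ωC) = 945 Ω
Net reactance X = X_L − X_C = -315 Ω
Z = 385 − j315 Ω
|Z| = √(385² + 315²) = 498 Ω
∠Z = arctan(-315/385) = -39.3°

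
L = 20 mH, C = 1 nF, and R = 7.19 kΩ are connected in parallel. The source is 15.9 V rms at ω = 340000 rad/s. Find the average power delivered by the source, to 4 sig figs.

X_L = ωL = 6800 Ω
X_C = 1/(ωC) = 2941 Ω
Parallel: admittances add. Y = 1/R + 1/(jωL) + jωC
Y = (0.0001391 + j0.0001929) S
|Y| = 0.0002378 S → |Z| = 1/|Y| = 4204 Ω, ∠Z = −∠Y = -54.21°
I = V/|Z| = 3.782 mA
P = VI cos φ = 15.9 × 0.003782 × cos(-54.21°) = 35.16 mW

35.16 mW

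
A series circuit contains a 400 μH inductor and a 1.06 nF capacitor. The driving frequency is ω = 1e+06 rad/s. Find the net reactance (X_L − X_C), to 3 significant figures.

X_L = ωL = 400 Ω
X_C = 1/(ωC) = 943 Ω
X = 400 − 943 = -543 Ω

-543 Ω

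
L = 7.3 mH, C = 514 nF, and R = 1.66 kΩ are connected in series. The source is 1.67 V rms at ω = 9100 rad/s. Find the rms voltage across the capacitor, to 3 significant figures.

X_L = ωL = 66.4 Ω
X_C = 1/(ωC) = 214 Ω
Net reactance X = X_L − X_C = -147 Ω
Z = 1660 − j147 Ω
|Z| = √(1660² + 147²) = 1670 Ω
I = V/|Z| = 1.00 mA
V_C = I·|Z_C| = 0.00100 × 214 = 0.214 V

0.214 V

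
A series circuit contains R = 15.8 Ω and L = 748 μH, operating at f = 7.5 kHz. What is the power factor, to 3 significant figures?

0.409

ω = 2πf = 47120 rad/s
X_L = ωL = 35.2 Ω
Z = 15.8 + j35.2 Ω
|Z| = √(15.8² + 35.2²) = 38.6 Ω
∠Z = arctan(35.2/15.8) = 65.9°
cos φ = cos(65.9°) = 0.409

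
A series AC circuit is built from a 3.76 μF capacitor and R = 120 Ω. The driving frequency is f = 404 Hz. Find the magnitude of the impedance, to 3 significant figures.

159 Ω

ω = 2πf = 2538 rad/s
X_C = 1/(ωC) = 105 Ω
Z = 120 − j105 Ω
|Z| = √(120² + 105²) = 159 Ω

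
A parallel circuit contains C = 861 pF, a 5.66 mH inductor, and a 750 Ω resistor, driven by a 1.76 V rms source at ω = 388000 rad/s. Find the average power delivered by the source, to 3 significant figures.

X_L = ωL = 2200 Ω
X_C = 1/(ωC) = 2990 Ω
Parallel: admittances add. Y = 1/R + 1/(jωL) + jωC
Y = (0.00133 − j0.000121) S
|Y| = 0.00134 S → |Z| = 1/|Y| = 747 Ω, ∠Z = −∠Y = 5.20°
I = V/|Z| = 2.36 mA
P = VI cos φ = 1.76 × 0.00236 × cos(5.20°) = 4.13 mW

4.13 mW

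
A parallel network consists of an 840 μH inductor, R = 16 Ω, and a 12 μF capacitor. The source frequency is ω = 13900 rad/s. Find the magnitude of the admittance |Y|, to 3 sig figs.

102 mS

X_L = ωL = 11.7 Ω
X_C = 1/(ωC) = 6.00 Ω
Parallel: admittances add. Y = 1/R + 1/(jωL) + jωC
Y = (0.0625 + j0.0812) S
|Y| = 0.102 S → |Z| = 1/|Y| = 9.76 Ω, ∠Z = −∠Y = -52.4°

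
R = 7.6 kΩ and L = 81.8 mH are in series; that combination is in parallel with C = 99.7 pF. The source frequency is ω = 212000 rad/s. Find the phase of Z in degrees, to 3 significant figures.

X_L = ωL = 17300 Ω
X_C = 1/(ωC) = 47300 Ω
Branch 1 (R+jX_L): Z₁ = 7600 + j17300 Ω, |Z₁| = 18900 Ω
Branch 2 (−jX_C): Z₂ = −j47300 Ω
Parallel: Z = Z₁Z₂/(Z₁+Z₂), |Z| = 29000 Ω, ∠Z = 52.1°

52.1°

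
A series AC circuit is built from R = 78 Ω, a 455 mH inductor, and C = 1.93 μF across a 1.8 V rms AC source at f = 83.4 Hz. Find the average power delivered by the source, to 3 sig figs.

ω = 2πf = 524.0 rad/s
X_L = ωL = 238 Ω
X_C = 1/(ωC) = 989 Ω
Net reactance X = X_L − X_C = -750 Ω
Z = 78.0 − j750 Ω
|Z| = √(78.0² + 750²) = 754 Ω
∠Z = arctan(-750/78.0) = -84.1°
I = V/|Z| = 2.39 mA
P = VI cos φ = 1.8 × 0.00239 × cos(-84.1°) = 444 μW

444 μW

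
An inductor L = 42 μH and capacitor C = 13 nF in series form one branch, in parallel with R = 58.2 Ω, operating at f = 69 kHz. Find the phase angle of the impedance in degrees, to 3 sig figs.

ω = 2πf = 433500 rad/s
X_L = ωL = 18.2 Ω
X_C = 1/(ωC) = 177 Ω
Branch 1: Z₁ = R = 58.2 Ω
Branch 2 (series LC): Z₂ = j(X_L − X_C) = −j159 Ω
Parallel: Z = Z₁Z₂/(Z₁+Z₂), |Z| = 54.7 Ω, ∠Z = -20.1°

-20.1°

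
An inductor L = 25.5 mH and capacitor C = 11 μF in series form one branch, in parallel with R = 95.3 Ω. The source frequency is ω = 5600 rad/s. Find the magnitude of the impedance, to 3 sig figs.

76.1 Ω

X_L = ωL = 143 Ω
X_C = 1/(ωC) = 16.2 Ω
Branch 1: Z₁ = R = 95.3 Ω
Branch 2 (series LC): Z₂ = j(X_L − X_C) = j127 Ω
Parallel: Z = Z₁Z₂/(Z₁+Z₂), |Z| = 76.1 Ω, ∠Z = 37.0°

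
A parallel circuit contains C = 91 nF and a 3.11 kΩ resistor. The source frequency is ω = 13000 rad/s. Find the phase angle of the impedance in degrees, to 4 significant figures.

X_C = 1/(ωC) = 845.3 Ω
Parallel: admittances add. Y = 1/R + jωC
Y = (0.0003215 + j0.001183) S
|Y| = 0.001226 S → |Z| = 1/|Y| = 815.7 Ω, ∠Z = −∠Y = -74.79°

-74.79°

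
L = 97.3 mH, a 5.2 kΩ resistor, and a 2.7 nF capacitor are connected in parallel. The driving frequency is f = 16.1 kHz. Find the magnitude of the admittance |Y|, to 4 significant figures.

257.7 μS

ω = 2πf = 101200 rad/s
X_L = ωL = 9843 Ω
X_C = 1/(ωC) = 3661 Ω
Parallel: admittances add. Y = 1/R + 1/(jωL) + jωC
Y = (0.0001923 + j0.0001715) S
|Y| = 0.0002577 S → |Z| = 1/|Y| = 3881 Ω, ∠Z = −∠Y = -41.73°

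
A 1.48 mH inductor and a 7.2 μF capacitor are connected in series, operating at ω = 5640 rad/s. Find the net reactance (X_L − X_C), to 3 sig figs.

X_L = ωL = 8.35 Ω
X_C = 1/(ωC) = 24.6 Ω
X = 8.35 − 24.6 = -16.3 Ω

-16.3 Ω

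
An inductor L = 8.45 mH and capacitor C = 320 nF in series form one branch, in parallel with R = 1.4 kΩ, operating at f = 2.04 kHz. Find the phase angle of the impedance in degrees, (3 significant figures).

ω = 2πf = 12820 rad/s
X_L = ωL = 108 Ω
X_C = 1/(ωC) = 244 Ω
Branch 1: Z₁ = R = 1400 Ω
Branch 2 (series LC): Z₂ = j(X_L − X_C) = −j135 Ω
Parallel: Z = Z₁Z₂/(Z₁+Z₂), |Z| = 135 Ω, ∠Z = -84.5°

-84.5°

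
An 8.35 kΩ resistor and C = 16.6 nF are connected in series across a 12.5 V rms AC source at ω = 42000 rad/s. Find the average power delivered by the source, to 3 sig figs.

18.2 mW

X_C = 1/(ωC) = 1430 Ω
Z = 8350 − j1430 Ω
|Z| = √(8350² + 1430²) = 8470 Ω
∠Z = arctan(-1430/8350) = -9.75°
I = V/|Z| = 1.48 mA
P = VI cos φ = 12.5 × 0.00148 × cos(-9.75°) = 18.2 mW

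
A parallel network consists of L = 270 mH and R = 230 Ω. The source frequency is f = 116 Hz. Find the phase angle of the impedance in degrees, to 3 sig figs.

ω = 2πf = 728.8 rad/s
X_L = ωL = 197 Ω
Parallel: admittances add. Y = 1/R + 1/(jωL)
Y = (0.00435 − j0.00508) S
|Y| = 0.00669 S → |Z| = 1/|Y| = 150 Ω, ∠Z = −∠Y = 49.4°

49.4°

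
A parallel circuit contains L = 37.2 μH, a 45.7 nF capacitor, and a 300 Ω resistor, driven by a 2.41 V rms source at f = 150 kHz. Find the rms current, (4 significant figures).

ω = 2πf = 942500 rad/s
X_L = ωL = 35.06 Ω
X_C = 1/(ωC) = 23.22 Ω
Parallel: admittances add. Y = 1/R + 1/(jωL) + jωC
Y = (0.003333 + j0.01455) S
|Y| = 0.01493 S → |Z| = 1/|Y| = 67.00 Ω, ∠Z = −∠Y = -77.10°
I = V/|Z| = 2.41/67.00 = 35.97 mA

35.97 mA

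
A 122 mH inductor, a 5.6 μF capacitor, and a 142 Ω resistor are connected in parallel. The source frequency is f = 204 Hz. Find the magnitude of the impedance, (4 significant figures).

141.1 Ω

ω = 2πf = 1282 rad/s
X_L = ωL = 156.4 Ω
X_C = 1/(ωC) = 139.3 Ω
Parallel: admittances add. Y = 1/R + 1/(jωL) + jωC
Y = (0.007042 + j0.0007831) S
|Y| = 0.007086 S → |Z| = 1/|Y| = 141.1 Ω, ∠Z = −∠Y = -6.345°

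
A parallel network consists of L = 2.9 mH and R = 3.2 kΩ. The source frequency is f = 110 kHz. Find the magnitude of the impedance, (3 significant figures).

1700 Ω

ω = 2πf = 691200 rad/s
X_L = ωL = 2000 Ω
Parallel: admittances add. Y = 1/R + 1/(jωL)
Y = (0.000313 − j0.000499) S
|Y| = 0.000589 S → |Z| = 1/|Y| = 1700 Ω, ∠Z = −∠Y = 57.9°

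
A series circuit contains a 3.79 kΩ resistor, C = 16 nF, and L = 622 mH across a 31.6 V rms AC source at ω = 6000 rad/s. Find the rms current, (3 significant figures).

X_L = ωL = 3730 Ω
X_C = 1/(ωC) = 10400 Ω
Net reactance X = X_L − X_C = -6680 Ω
Z = 3790 − j6680 Ω
|Z| = √(3790² + 6680²) = 7680 Ω
I = V/|Z| = 31.6/7680 = 4.11 mA

4.11 mA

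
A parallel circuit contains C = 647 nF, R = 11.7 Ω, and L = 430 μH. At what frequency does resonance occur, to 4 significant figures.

9.542 kHz

ω₀ = 1/√(LC) = 1/√(0.00043 × 6.47e-07) = 59950 rad/s
f₀ = ω₀/(2π) = 9.542 kHz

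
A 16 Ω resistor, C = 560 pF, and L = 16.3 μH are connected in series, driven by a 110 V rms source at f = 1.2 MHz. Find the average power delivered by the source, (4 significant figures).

ω = 2πf = 7.54e+06 rad/s
X_L = ωL = 122.9 Ω
X_C = 1/(ωC) = 236.8 Ω
Net reactance X = X_L − X_C = -113.9 Ω
Z = 16.00 − j113.9 Ω
|Z| = √(16.00² + 113.9²) = 115.1 Ω
∠Z = arctan(-113.9/16.00) = -82.01°
I = V/|Z| = 956.1 mA
P = VI cos φ = 110 × 0.9561 × cos(-82.01°) = 14.62 W

14.62 W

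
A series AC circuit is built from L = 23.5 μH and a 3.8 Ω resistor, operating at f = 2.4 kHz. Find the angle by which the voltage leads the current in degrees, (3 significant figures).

ω = 2πf = 15080 rad/s
X_L = ωL = 0.354 Ω
Z = 3.80 + j0.354 Ω
|Z| = √(3.80² + 0.354²) = 3.82 Ω
∠Z = arctan(0.354/3.80) = 5.33°

5.33°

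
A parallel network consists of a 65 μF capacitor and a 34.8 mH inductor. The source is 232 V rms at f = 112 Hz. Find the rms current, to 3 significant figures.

1.14 A

ω = 2πf = 703.7 rad/s
X_L = ωL = 24.5 Ω
X_C = 1/(ωC) = 21.9 Ω
Parallel: admittances add. Y = 1/(jωL) + jωC
Y = (0 + j0.00491) S
|Y| = 0.00491 S → |Z| = 1/|Y| = 204 Ω, ∠Z = −∠Y = -90.0°
I = V/|Z| = 232/204 = 1.14 A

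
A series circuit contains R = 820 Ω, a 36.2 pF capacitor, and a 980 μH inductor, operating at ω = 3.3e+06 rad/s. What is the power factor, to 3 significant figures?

0.158

X_L = ωL = 3230 Ω
X_C = 1/(ωC) = 8370 Ω
Net reactance X = X_L − X_C = -5140 Ω
Z = 820 − j5140 Ω
|Z| = √(820² + 5140²) = 5200 Ω
∠Z = arctan(-5140/820) = -80.9°
cos φ = cos(-80.9°) = 0.158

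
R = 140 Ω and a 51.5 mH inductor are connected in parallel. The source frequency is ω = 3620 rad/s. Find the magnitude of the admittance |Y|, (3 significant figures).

X_L = ωL = 186 Ω
Parallel: admittances add. Y = 1/R + 1/(jωL)
Y = (0.00714 − j0.00536) S
|Y| = 0.00893 S → |Z| = 1/|Y| = 112 Ω, ∠Z = −∠Y = 36.9°

8.93 mS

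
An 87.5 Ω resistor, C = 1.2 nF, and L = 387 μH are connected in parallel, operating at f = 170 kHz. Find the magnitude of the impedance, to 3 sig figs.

87.1 Ω

ω = 2πf = 1.068e+06 rad/s
X_L = ωL = 413 Ω
X_C = 1/(ωC) = 780 Ω
Parallel: admittances add. Y = 1/R + 1/(jωL) + jωC
Y = (0.0114 − j0.00114) S
|Y| = 0.0115 S → |Z| = 1/|Y| = 87.1 Ω, ∠Z = −∠Y = 5.68°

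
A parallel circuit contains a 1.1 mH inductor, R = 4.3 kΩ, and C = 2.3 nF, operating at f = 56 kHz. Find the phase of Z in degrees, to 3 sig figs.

82.5°

ω = 2πf = 351900 rad/s
X_L = ωL = 387 Ω
X_C = 1/(ωC) = 1240 Ω
Parallel: admittances add. Y = 1/R + 1/(jωL) + jωC
Y = (0.000233 − j0.00177) S
|Y| = 0.00179 S → |Z| = 1/|Y| = 559 Ω, ∠Z = −∠Y = 82.5°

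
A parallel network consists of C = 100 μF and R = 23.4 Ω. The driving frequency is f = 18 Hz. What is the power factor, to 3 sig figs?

0.967

ω = 2πf = 113.1 rad/s
X_C = 1/(ωC) = 88.4 Ω
Parallel: admittances add. Y = 1/R + jωC
Y = (0.0427 + j0.0113) S
|Y| = 0.0442 S → |Z| = 1/|Y| = 22.6 Ω, ∠Z = −∠Y = -14.8°
cos φ = cos(-14.8°) = 0.967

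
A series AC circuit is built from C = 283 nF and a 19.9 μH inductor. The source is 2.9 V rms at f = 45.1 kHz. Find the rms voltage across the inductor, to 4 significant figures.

2.394 V

ω = 2πf = 283400 rad/s
X_L = ωL = 5.639 Ω
X_C = 1/(ωC) = 12.47 Ω
Net reactance X = X_L − X_C = -6.831 Ω
Z = − j6.831 Ω
|Z| = √(0² + 6.831²) = 6.831 Ω
I = V/|Z| = 424.6 mA
V_L = I·|Z_L| = 0.4246 × 5.639 = 2.394 V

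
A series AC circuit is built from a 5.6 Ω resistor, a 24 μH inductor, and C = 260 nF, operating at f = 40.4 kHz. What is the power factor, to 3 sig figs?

ω = 2πf = 253800 rad/s
X_L = ωL = 6.09 Ω
X_C = 1/(ωC) = 15.2 Ω
Net reactance X = X_L − X_C = -9.06 Ω
Z = 5.60 − j9.06 Ω
|Z| = √(5.60² + 9.06²) = 10.7 Ω
∠Z = arctan(-9.06/5.60) = -58.3°
cos φ = cos(-58.3°) = 0.526

0.526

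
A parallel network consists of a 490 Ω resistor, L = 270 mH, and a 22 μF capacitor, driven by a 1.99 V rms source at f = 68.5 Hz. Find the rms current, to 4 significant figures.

ω = 2πf = 430.4 rad/s
X_L = ωL = 116.2 Ω
X_C = 1/(ωC) = 105.6 Ω
Parallel: admittances add. Y = 1/R + 1/(jωL) + jωC
Y = (0.002041 + j0.0008635) S
|Y| = 0.002216 S → |Z| = 1/|Y| = 451.3 Ω, ∠Z = −∠Y = -22.93°
I = V/|Z| = 1.99/451.3 = 4.410 mA

4.410 mA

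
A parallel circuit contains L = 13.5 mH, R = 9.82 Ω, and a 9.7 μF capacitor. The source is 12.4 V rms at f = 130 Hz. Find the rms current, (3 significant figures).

1.63 A

ω = 2πf = 816.8 rad/s
X_L = ωL = 11.0 Ω
X_C = 1/(ωC) = 126 Ω
Parallel: admittances add. Y = 1/R + 1/(jωL) + jωC
Y = (0.102 − j0.0828) S
|Y| = 0.131 S → |Z| = 1/|Y| = 7.62 Ω, ∠Z = −∠Y = 39.1°
I = V/|Z| = 12.4/7.62 = 1.63 A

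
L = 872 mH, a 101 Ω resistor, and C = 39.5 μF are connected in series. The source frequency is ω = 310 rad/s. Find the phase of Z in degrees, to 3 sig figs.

61.8°

X_L = ωL = 270 Ω
X_C = 1/(ωC) = 81.7 Ω
Net reactance X = X_L − X_C = 189 Ω
Z = 101 + j189 Ω
|Z| = √(101² + 189²) = 214 Ω
∠Z = arctan(189/101) = 61.8°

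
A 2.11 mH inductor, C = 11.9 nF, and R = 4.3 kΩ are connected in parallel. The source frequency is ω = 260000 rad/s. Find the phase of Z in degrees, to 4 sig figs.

-79.63°

X_L = ωL = 548.6 Ω
X_C = 1/(ωC) = 323.2 Ω
Parallel: admittances add. Y = 1/R + 1/(jωL) + jωC
Y = (0.0002326 + j0.001271) S
|Y| = 0.001292 S → |Z| = 1/|Y| = 773.8 Ω, ∠Z = −∠Y = -79.63°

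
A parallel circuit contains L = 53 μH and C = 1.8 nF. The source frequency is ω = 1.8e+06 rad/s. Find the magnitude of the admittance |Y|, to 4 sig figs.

7.242 mS

X_L = ωL = 95.40 Ω
X_C = 1/(ωC) = 308.6 Ω
Parallel: admittances add. Y = 1/(jωL) + jωC
Y = (0 − j0.007242) S
|Y| = 0.007242 S → |Z| = 1/|Y| = 138.1 Ω, ∠Z = −∠Y = 90.00°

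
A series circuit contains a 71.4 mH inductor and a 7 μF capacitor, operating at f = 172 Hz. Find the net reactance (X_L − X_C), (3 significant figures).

-55.0 Ω

ω = 2πf = 1081 rad/s
X_L = ωL = 77.2 Ω
X_C = 1/(ωC) = 132 Ω
X = 77.2 − 132 = -55.0 Ω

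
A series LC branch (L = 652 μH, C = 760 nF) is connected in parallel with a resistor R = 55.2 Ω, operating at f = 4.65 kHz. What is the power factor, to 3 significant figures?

0.426

ω = 2πf = 29220 rad/s
X_L = ωL = 19.0 Ω
X_C = 1/(ωC) = 45.0 Ω
Branch 1: Z₁ = R = 55.2 Ω
Branch 2 (series LC): Z₂ = j(X_L − X_C) = −j26.0 Ω
Parallel: Z = Z₁Z₂/(Z₁+Z₂), |Z| = 23.5 Ω, ∠Z = -64.8°
cos φ = cos(-64.8°) = 0.426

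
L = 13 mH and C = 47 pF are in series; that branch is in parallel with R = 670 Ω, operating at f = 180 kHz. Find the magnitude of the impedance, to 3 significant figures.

ω = 2πf = 1.131e+06 rad/s
X_L = ωL = 14700 Ω
X_C = 1/(ωC) = 18800 Ω
Branch 1: Z₁ = R = 670 Ω
Branch 2 (series LC): Z₂ = j(X_L − X_C) = −j4110 Ω
Parallel: Z = Z₁Z₂/(Z₁+Z₂), |Z| = 661 Ω, ∠Z = -9.26°

661 Ω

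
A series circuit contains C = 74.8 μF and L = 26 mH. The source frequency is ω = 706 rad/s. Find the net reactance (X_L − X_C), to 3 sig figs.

-0.580 Ω

X_L = ωL = 18.4 Ω
X_C = 1/(ωC) = 18.9 Ω
X = 18.4 − 18.9 = -0.580 Ω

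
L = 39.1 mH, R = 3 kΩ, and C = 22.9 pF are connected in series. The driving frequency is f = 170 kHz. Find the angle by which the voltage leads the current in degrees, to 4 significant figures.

ω = 2πf = 1.068e+06 rad/s
X_L = ωL = 41760 Ω
X_C = 1/(ωC) = 40880 Ω
Net reactance X = X_L − X_C = 882.0 Ω
Z = 3000 + j882.0 Ω
|Z| = √(3000² + 882.0²) = 3127 Ω
∠Z = arctan(882.0/3000) = 16.38°

16.38°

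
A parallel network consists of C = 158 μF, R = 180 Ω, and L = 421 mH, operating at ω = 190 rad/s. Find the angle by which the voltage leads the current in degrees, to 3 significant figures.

X_L = ωL = 80.0 Ω
X_C = 1/(ωC) = 33.3 Ω
Parallel: admittances add. Y = 1/R + 1/(jωL) + jωC
Y = (0.00556 + j0.0175) S
|Y| = 0.0184 S → |Z| = 1/|Y| = 54.4 Ω, ∠Z = −∠Y = -72.4°

-72.4°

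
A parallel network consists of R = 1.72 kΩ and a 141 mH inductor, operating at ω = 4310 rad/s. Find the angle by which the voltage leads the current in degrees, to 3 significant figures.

X_L = ωL = 608 Ω
Parallel: admittances add. Y = 1/R + 1/(jωL)
Y = (0.000581 − j0.00165) S
|Y| = 0.00175 S → |Z| = 1/|Y| = 573 Ω, ∠Z = −∠Y = 70.5°

70.5°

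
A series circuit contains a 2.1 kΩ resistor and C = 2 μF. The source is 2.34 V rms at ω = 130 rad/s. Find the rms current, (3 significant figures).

X_C = 1/(ωC) = 3850 Ω
Z = 2100 − j3850 Ω
|Z| = √(2100² + 3850²) = 4380 Ω
I = V/|Z| = 2.34/4380 = 534 μA

534 μA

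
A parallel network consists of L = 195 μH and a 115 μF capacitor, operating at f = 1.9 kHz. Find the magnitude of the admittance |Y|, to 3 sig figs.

943 mS

ω = 2πf = 11940 rad/s
X_L = ωL = 2.33 Ω
X_C = 1/(ωC) = 0.728 Ω
Parallel: admittances add. Y = 1/(jωL) + jωC
Y = (0 + j0.943) S
|Y| = 0.943 S → |Z| = 1/|Y| = 1.06 Ω, ∠Z = −∠Y = -90.0°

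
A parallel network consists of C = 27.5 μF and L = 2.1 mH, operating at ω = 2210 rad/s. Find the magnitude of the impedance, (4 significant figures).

X_L = ωL = 4.641 Ω
X_C = 1/(ωC) = 16.45 Ω
Parallel: admittances add. Y = 1/(jωL) + jωC
Y = (0 − j0.1547) S
|Y| = 0.1547 S → |Z| = 1/|Y| = 6.464 Ω, ∠Z = −∠Y = 90.00°

6.464 Ω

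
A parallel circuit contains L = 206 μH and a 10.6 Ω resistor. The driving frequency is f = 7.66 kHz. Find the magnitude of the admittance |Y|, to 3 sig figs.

ω = 2πf = 48130 rad/s
X_L = ωL = 9.91 Ω
Parallel: admittances add. Y = 1/R + 1/(jωL)
Y = (0.0943 − j0.101) S
|Y| = 0.138 S → |Z| = 1/|Y| = 7.24 Ω, ∠Z = −∠Y = 46.9°

138 mS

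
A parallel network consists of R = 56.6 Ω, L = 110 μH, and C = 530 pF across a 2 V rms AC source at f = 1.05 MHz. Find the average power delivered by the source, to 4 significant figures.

70.67 mW

ω = 2πf = 6.597e+06 rad/s
X_L = ωL = 725.7 Ω
X_C = 1/(ωC) = 286.0 Ω
Parallel: admittances add. Y = 1/R + 1/(jωL) + jωC
Y = (0.01767 + j0.002119) S
|Y| = 0.01779 S → |Z| = 1/|Y| = 56.20 Ω, ∠Z = −∠Y = -6.838°
I = V/|Z| = 35.59 mA
P = VI cos φ = 2 × 0.03559 × cos(-6.838°) = 70.67 mW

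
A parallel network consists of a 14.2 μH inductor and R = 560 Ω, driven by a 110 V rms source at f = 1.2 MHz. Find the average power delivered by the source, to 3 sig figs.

21.6 W

ω = 2πf = 7.54e+06 rad/s
X_L = ωL = 107 Ω
Parallel: admittances add. Y = 1/R + 1/(jωL)
Y = (0.00179 − j0.00934) S
|Y| = 0.00951 S → |Z| = 1/|Y| = 105 Ω, ∠Z = −∠Y = 79.2°
I = V/|Z| = 1.05 A
P = VI cos φ = 110 × 1.05 × cos(79.2°) = 21.6 W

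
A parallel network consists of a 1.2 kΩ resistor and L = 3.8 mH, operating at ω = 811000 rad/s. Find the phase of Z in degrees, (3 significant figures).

X_L = ωL = 3080 Ω
Parallel: admittances add. Y = 1/R + 1/(jωL)
Y = (0.000833 − j0.000324) S
|Y| = 0.000894 S → |Z| = 1/|Y| = 1120 Ω, ∠Z = −∠Y = 21.3°

21.3°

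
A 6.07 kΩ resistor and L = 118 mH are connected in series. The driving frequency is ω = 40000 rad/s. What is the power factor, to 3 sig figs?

0.789

X_L = ωL = 4720 Ω
Z = 6070 + j4720 Ω
|Z| = √(6070² + 4720²) = 7690 Ω
∠Z = arctan(4720/6070) = 37.9°
cos φ = cos(37.9°) = 0.789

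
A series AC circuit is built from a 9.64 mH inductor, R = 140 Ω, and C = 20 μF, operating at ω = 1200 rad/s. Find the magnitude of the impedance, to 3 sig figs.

143 Ω

X_L = ωL = 11.6 Ω
X_C = 1/(ωC) = 41.7 Ω
Net reactance X = X_L − X_C = -30.1 Ω
Z = 140 − j30.1 Ω
|Z| = √(140² + 30.1²) = 143 Ω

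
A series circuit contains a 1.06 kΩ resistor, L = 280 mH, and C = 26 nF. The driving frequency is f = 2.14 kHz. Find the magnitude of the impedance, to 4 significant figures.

ω = 2πf = 13450 rad/s
X_L = ωL = 3765 Ω
X_C = 1/(ωC) = 2860 Ω
Net reactance X = X_L − X_C = 904.4 Ω
Z = 1060 + j904.4 Ω
|Z| = √(1060² + 904.4²) = 1393 Ω

1393 Ω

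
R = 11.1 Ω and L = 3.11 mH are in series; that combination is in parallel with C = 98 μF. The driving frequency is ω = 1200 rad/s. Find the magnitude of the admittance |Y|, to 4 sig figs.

X_L = ωL = 3.732 Ω
X_C = 1/(ωC) = 8.503 Ω
Branch 1 (R+jX_L): Z₁ = 11.10 + j3.732 Ω, |Z₁| = 11.71 Ω
Branch 2 (−jX_C): Z₂ = −j8.503 Ω
Parallel: Z = Z₁Z₂/(Z₁+Z₂), |Z| = 8.242 Ω, ∠Z = -48.16°
|Y| = 1/|Z| = 121.3 mS

121.3 mS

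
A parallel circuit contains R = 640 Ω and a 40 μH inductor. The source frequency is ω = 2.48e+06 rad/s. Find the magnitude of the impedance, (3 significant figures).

98.0 Ω

X_L = ωL = 99.2 Ω
Parallel: admittances add. Y = 1/R + 1/(jωL)
Y = (0.00156 − j0.0101) S
|Y| = 0.0102 S → |Z| = 1/|Y| = 98.0 Ω, ∠Z = −∠Y = 81.2°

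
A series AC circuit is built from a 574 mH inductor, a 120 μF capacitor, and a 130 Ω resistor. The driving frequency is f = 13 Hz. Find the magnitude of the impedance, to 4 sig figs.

ω = 2πf = 81.68 rad/s
X_L = ωL = 46.89 Ω
X_C = 1/(ωC) = 102.0 Ω
Net reactance X = X_L − X_C = -55.14 Ω
Z = 130.0 − j55.14 Ω
|Z| = √(130.0² + 55.14²) = 141.2 Ω

141.2 Ω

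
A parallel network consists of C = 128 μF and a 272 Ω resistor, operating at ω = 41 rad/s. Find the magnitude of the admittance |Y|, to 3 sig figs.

6.41 mS

X_C = 1/(ωC) = 191 Ω
Parallel: admittances add. Y = 1/R + jωC
Y = (0.00368 + j0.00525) S
|Y| = 0.00641 S → |Z| = 1/|Y| = 156 Ω, ∠Z = −∠Y = -55.0°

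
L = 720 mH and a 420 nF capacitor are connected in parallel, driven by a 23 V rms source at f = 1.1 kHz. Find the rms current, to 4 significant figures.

62.14 mA

ω = 2πf = 6912 rad/s
X_L = ωL = 4976 Ω
X_C = 1/(ωC) = 344.5 Ω
Parallel: admittances add. Y = 1/(jωL) + jωC
Y = (0 + j0.002702) S
|Y| = 0.002702 S → |Z| = 1/|Y| = 370.1 Ω, ∠Z = −∠Y = -90.00°
I = V/|Z| = 23/370.1 = 62.14 mA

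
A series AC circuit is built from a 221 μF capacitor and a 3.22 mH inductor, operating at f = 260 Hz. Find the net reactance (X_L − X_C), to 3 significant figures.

2.49 Ω

ω = 2πf = 1634 rad/s
X_L = ωL = 5.26 Ω
X_C = 1/(ωC) = 2.77 Ω
X = 5.26 − 2.77 = 2.49 Ω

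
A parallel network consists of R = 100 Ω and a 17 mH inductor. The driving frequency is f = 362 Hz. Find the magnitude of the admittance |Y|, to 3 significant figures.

27.7 mS

ω = 2πf = 2275 rad/s
X_L = ωL = 38.7 Ω
Parallel: admittances add. Y = 1/R + 1/(jωL)
Y = (0.0100 − j0.0259) S
|Y| = 0.0277 S → |Z| = 1/|Y| = 36.1 Ω, ∠Z = −∠Y = 68.9°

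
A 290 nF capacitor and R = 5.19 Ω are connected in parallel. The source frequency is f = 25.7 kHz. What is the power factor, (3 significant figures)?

ω = 2πf = 161500 rad/s
X_C = 1/(ωC) = 21.4 Ω
Parallel: admittances add. Y = 1/R + jωC
Y = (0.193 + j0.0468) S
|Y| = 0.198 S → |Z| = 1/|Y| = 5.04 Ω, ∠Z = −∠Y = -13.7°
cos φ = cos(-13.7°) = 0.972

0.972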